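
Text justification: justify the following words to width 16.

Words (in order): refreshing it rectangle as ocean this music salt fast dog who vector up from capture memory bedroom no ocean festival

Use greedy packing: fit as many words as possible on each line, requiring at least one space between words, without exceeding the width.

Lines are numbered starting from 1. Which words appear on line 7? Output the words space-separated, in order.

Answer: memory bedroom

Derivation:
Line 1: ['refreshing', 'it'] (min_width=13, slack=3)
Line 2: ['rectangle', 'as'] (min_width=12, slack=4)
Line 3: ['ocean', 'this', 'music'] (min_width=16, slack=0)
Line 4: ['salt', 'fast', 'dog'] (min_width=13, slack=3)
Line 5: ['who', 'vector', 'up'] (min_width=13, slack=3)
Line 6: ['from', 'capture'] (min_width=12, slack=4)
Line 7: ['memory', 'bedroom'] (min_width=14, slack=2)
Line 8: ['no', 'ocean'] (min_width=8, slack=8)
Line 9: ['festival'] (min_width=8, slack=8)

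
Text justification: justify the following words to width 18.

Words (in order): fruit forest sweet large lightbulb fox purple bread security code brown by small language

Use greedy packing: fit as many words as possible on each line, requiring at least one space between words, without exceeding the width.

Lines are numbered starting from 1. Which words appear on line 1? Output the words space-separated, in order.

Answer: fruit forest sweet

Derivation:
Line 1: ['fruit', 'forest', 'sweet'] (min_width=18, slack=0)
Line 2: ['large', 'lightbulb'] (min_width=15, slack=3)
Line 3: ['fox', 'purple', 'bread'] (min_width=16, slack=2)
Line 4: ['security', 'code'] (min_width=13, slack=5)
Line 5: ['brown', 'by', 'small'] (min_width=14, slack=4)
Line 6: ['language'] (min_width=8, slack=10)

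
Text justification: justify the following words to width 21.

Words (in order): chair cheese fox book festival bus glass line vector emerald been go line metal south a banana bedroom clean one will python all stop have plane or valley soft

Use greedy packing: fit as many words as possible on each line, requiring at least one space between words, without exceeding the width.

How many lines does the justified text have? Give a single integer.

Answer: 9

Derivation:
Line 1: ['chair', 'cheese', 'fox', 'book'] (min_width=21, slack=0)
Line 2: ['festival', 'bus', 'glass'] (min_width=18, slack=3)
Line 3: ['line', 'vector', 'emerald'] (min_width=19, slack=2)
Line 4: ['been', 'go', 'line', 'metal'] (min_width=18, slack=3)
Line 5: ['south', 'a', 'banana'] (min_width=14, slack=7)
Line 6: ['bedroom', 'clean', 'one'] (min_width=17, slack=4)
Line 7: ['will', 'python', 'all', 'stop'] (min_width=20, slack=1)
Line 8: ['have', 'plane', 'or', 'valley'] (min_width=20, slack=1)
Line 9: ['soft'] (min_width=4, slack=17)
Total lines: 9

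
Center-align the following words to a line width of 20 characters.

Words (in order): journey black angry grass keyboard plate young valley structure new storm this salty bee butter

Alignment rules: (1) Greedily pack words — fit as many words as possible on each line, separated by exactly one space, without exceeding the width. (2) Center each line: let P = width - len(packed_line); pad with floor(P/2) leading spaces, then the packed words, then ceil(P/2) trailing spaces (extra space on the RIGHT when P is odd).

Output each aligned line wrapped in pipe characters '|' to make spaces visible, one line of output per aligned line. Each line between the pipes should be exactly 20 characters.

Line 1: ['journey', 'black', 'angry'] (min_width=19, slack=1)
Line 2: ['grass', 'keyboard', 'plate'] (min_width=20, slack=0)
Line 3: ['young', 'valley'] (min_width=12, slack=8)
Line 4: ['structure', 'new', 'storm'] (min_width=19, slack=1)
Line 5: ['this', 'salty', 'bee'] (min_width=14, slack=6)
Line 6: ['butter'] (min_width=6, slack=14)

Answer: |journey black angry |
|grass keyboard plate|
|    young valley    |
|structure new storm |
|   this salty bee   |
|       butter       |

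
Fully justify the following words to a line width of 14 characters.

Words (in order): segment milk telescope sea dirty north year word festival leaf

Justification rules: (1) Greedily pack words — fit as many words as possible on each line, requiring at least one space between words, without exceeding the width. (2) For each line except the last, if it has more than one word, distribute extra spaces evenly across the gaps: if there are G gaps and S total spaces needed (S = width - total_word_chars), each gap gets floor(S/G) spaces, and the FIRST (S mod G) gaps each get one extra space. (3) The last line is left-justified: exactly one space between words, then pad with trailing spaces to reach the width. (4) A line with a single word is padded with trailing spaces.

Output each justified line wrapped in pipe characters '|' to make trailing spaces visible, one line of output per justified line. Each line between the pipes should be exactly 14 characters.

Line 1: ['segment', 'milk'] (min_width=12, slack=2)
Line 2: ['telescope', 'sea'] (min_width=13, slack=1)
Line 3: ['dirty', 'north'] (min_width=11, slack=3)
Line 4: ['year', 'word'] (min_width=9, slack=5)
Line 5: ['festival', 'leaf'] (min_width=13, slack=1)

Answer: |segment   milk|
|telescope  sea|
|dirty    north|
|year      word|
|festival leaf |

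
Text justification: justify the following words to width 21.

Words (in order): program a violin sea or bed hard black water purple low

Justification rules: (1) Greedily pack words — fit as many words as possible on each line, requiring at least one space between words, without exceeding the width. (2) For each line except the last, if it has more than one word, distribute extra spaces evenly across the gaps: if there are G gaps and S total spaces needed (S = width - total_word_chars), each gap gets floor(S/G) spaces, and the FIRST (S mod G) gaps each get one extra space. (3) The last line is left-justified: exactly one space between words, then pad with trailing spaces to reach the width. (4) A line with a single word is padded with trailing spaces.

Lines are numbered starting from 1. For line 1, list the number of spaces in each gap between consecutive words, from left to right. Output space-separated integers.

Answer: 2 1 1

Derivation:
Line 1: ['program', 'a', 'violin', 'sea'] (min_width=20, slack=1)
Line 2: ['or', 'bed', 'hard', 'black'] (min_width=17, slack=4)
Line 3: ['water', 'purple', 'low'] (min_width=16, slack=5)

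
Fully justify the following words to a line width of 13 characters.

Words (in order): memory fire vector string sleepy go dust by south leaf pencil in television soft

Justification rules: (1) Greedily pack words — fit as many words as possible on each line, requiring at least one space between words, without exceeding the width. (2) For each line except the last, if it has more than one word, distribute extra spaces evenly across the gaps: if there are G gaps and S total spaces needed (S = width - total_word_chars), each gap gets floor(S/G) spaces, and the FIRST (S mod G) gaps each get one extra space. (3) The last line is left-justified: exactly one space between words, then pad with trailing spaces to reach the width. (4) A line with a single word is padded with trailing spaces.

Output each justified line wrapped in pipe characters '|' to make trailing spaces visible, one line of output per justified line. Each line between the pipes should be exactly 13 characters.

Answer: |memory   fire|
|vector string|
|sleepy     go|
|dust by south|
|leaf   pencil|
|in television|
|soft         |

Derivation:
Line 1: ['memory', 'fire'] (min_width=11, slack=2)
Line 2: ['vector', 'string'] (min_width=13, slack=0)
Line 3: ['sleepy', 'go'] (min_width=9, slack=4)
Line 4: ['dust', 'by', 'south'] (min_width=13, slack=0)
Line 5: ['leaf', 'pencil'] (min_width=11, slack=2)
Line 6: ['in', 'television'] (min_width=13, slack=0)
Line 7: ['soft'] (min_width=4, slack=9)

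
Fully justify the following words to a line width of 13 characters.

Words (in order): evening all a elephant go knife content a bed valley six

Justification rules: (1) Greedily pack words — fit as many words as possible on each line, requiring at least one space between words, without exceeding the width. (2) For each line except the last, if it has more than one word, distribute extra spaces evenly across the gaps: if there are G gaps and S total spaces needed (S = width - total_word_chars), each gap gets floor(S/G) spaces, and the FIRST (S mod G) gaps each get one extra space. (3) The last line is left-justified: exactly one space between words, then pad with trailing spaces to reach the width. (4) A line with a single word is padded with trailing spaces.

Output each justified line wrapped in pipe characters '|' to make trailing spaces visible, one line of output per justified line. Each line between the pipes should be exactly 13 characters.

Answer: |evening all a|
|elephant   go|
|knife content|
|a  bed valley|
|six          |

Derivation:
Line 1: ['evening', 'all', 'a'] (min_width=13, slack=0)
Line 2: ['elephant', 'go'] (min_width=11, slack=2)
Line 3: ['knife', 'content'] (min_width=13, slack=0)
Line 4: ['a', 'bed', 'valley'] (min_width=12, slack=1)
Line 5: ['six'] (min_width=3, slack=10)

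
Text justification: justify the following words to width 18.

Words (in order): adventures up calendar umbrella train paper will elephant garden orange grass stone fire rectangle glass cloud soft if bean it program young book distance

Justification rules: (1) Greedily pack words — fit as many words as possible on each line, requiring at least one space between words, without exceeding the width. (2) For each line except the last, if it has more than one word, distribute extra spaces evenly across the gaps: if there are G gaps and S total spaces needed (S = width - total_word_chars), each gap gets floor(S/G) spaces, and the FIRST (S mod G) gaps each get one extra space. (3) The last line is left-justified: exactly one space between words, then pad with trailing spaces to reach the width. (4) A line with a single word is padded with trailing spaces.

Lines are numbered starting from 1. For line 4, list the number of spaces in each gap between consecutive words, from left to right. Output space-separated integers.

Answer: 4

Derivation:
Line 1: ['adventures', 'up'] (min_width=13, slack=5)
Line 2: ['calendar', 'umbrella'] (min_width=17, slack=1)
Line 3: ['train', 'paper', 'will'] (min_width=16, slack=2)
Line 4: ['elephant', 'garden'] (min_width=15, slack=3)
Line 5: ['orange', 'grass', 'stone'] (min_width=18, slack=0)
Line 6: ['fire', 'rectangle'] (min_width=14, slack=4)
Line 7: ['glass', 'cloud', 'soft'] (min_width=16, slack=2)
Line 8: ['if', 'bean', 'it', 'program'] (min_width=18, slack=0)
Line 9: ['young', 'book'] (min_width=10, slack=8)
Line 10: ['distance'] (min_width=8, slack=10)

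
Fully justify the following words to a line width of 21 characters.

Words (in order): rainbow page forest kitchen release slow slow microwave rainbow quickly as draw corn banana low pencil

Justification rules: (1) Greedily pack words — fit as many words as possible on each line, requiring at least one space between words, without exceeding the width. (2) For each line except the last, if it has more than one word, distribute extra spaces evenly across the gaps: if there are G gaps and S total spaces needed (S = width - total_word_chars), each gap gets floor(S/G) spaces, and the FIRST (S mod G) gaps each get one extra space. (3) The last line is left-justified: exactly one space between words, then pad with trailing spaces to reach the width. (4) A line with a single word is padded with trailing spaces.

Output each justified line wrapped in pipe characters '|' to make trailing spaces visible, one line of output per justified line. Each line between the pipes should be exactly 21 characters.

Answer: |rainbow  page  forest|
|kitchen  release slow|
|slow        microwave|
|rainbow   quickly  as|
|draw  corn banana low|
|pencil               |

Derivation:
Line 1: ['rainbow', 'page', 'forest'] (min_width=19, slack=2)
Line 2: ['kitchen', 'release', 'slow'] (min_width=20, slack=1)
Line 3: ['slow', 'microwave'] (min_width=14, slack=7)
Line 4: ['rainbow', 'quickly', 'as'] (min_width=18, slack=3)
Line 5: ['draw', 'corn', 'banana', 'low'] (min_width=20, slack=1)
Line 6: ['pencil'] (min_width=6, slack=15)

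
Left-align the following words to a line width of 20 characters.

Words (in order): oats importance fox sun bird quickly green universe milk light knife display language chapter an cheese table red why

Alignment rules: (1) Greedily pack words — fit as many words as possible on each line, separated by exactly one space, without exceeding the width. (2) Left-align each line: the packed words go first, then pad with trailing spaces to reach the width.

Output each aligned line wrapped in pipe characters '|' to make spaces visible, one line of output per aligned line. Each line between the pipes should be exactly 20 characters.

Answer: |oats importance fox |
|sun bird quickly    |
|green universe milk |
|light knife display |
|language chapter an |
|cheese table red why|

Derivation:
Line 1: ['oats', 'importance', 'fox'] (min_width=19, slack=1)
Line 2: ['sun', 'bird', 'quickly'] (min_width=16, slack=4)
Line 3: ['green', 'universe', 'milk'] (min_width=19, slack=1)
Line 4: ['light', 'knife', 'display'] (min_width=19, slack=1)
Line 5: ['language', 'chapter', 'an'] (min_width=19, slack=1)
Line 6: ['cheese', 'table', 'red', 'why'] (min_width=20, slack=0)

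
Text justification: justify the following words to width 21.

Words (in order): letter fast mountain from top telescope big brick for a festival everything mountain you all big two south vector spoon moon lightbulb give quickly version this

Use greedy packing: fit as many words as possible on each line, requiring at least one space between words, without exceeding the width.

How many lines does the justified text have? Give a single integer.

Line 1: ['letter', 'fast', 'mountain'] (min_width=20, slack=1)
Line 2: ['from', 'top', 'telescope'] (min_width=18, slack=3)
Line 3: ['big', 'brick', 'for', 'a'] (min_width=15, slack=6)
Line 4: ['festival', 'everything'] (min_width=19, slack=2)
Line 5: ['mountain', 'you', 'all', 'big'] (min_width=20, slack=1)
Line 6: ['two', 'south', 'vector'] (min_width=16, slack=5)
Line 7: ['spoon', 'moon', 'lightbulb'] (min_width=20, slack=1)
Line 8: ['give', 'quickly', 'version'] (min_width=20, slack=1)
Line 9: ['this'] (min_width=4, slack=17)
Total lines: 9

Answer: 9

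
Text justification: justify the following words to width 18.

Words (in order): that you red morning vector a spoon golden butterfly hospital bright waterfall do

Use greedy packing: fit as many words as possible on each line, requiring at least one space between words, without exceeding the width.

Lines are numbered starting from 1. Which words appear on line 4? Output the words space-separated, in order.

Line 1: ['that', 'you', 'red'] (min_width=12, slack=6)
Line 2: ['morning', 'vector', 'a'] (min_width=16, slack=2)
Line 3: ['spoon', 'golden'] (min_width=12, slack=6)
Line 4: ['butterfly', 'hospital'] (min_width=18, slack=0)
Line 5: ['bright', 'waterfall'] (min_width=16, slack=2)
Line 6: ['do'] (min_width=2, slack=16)

Answer: butterfly hospital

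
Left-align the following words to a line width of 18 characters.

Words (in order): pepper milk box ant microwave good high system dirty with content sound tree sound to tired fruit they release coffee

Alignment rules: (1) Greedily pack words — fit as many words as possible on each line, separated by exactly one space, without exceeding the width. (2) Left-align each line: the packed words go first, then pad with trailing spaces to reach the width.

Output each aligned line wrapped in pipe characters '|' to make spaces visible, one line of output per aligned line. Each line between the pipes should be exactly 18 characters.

Answer: |pepper milk box   |
|ant microwave good|
|high system dirty |
|with content sound|
|tree sound to     |
|tired fruit they  |
|release coffee    |

Derivation:
Line 1: ['pepper', 'milk', 'box'] (min_width=15, slack=3)
Line 2: ['ant', 'microwave', 'good'] (min_width=18, slack=0)
Line 3: ['high', 'system', 'dirty'] (min_width=17, slack=1)
Line 4: ['with', 'content', 'sound'] (min_width=18, slack=0)
Line 5: ['tree', 'sound', 'to'] (min_width=13, slack=5)
Line 6: ['tired', 'fruit', 'they'] (min_width=16, slack=2)
Line 7: ['release', 'coffee'] (min_width=14, slack=4)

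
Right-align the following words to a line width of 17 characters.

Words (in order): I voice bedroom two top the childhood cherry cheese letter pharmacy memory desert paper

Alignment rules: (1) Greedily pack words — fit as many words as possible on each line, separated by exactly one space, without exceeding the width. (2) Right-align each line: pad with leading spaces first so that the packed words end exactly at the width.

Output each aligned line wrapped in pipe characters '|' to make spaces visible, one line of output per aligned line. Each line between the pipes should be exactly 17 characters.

Line 1: ['I', 'voice', 'bedroom'] (min_width=15, slack=2)
Line 2: ['two', 'top', 'the'] (min_width=11, slack=6)
Line 3: ['childhood', 'cherry'] (min_width=16, slack=1)
Line 4: ['cheese', 'letter'] (min_width=13, slack=4)
Line 5: ['pharmacy', 'memory'] (min_width=15, slack=2)
Line 6: ['desert', 'paper'] (min_width=12, slack=5)

Answer: |  I voice bedroom|
|      two top the|
| childhood cherry|
|    cheese letter|
|  pharmacy memory|
|     desert paper|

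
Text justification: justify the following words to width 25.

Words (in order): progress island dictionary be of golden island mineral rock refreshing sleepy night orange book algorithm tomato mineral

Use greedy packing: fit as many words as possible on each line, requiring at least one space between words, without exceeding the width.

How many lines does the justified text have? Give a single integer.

Answer: 6

Derivation:
Line 1: ['progress', 'island'] (min_width=15, slack=10)
Line 2: ['dictionary', 'be', 'of', 'golden'] (min_width=23, slack=2)
Line 3: ['island', 'mineral', 'rock'] (min_width=19, slack=6)
Line 4: ['refreshing', 'sleepy', 'night'] (min_width=23, slack=2)
Line 5: ['orange', 'book', 'algorithm'] (min_width=21, slack=4)
Line 6: ['tomato', 'mineral'] (min_width=14, slack=11)
Total lines: 6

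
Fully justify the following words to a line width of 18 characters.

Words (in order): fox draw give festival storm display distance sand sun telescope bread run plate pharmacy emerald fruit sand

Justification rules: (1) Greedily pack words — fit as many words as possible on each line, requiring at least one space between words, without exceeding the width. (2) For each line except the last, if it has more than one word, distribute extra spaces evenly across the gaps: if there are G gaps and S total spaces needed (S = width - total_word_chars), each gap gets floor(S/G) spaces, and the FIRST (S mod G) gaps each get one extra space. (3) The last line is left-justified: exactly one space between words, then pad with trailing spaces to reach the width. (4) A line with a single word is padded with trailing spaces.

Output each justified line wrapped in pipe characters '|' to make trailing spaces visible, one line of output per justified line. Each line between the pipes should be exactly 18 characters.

Answer: |fox    draw   give|
|festival     storm|
|display   distance|
|sand sun telescope|
|bread   run  plate|
|pharmacy   emerald|
|fruit sand        |

Derivation:
Line 1: ['fox', 'draw', 'give'] (min_width=13, slack=5)
Line 2: ['festival', 'storm'] (min_width=14, slack=4)
Line 3: ['display', 'distance'] (min_width=16, slack=2)
Line 4: ['sand', 'sun', 'telescope'] (min_width=18, slack=0)
Line 5: ['bread', 'run', 'plate'] (min_width=15, slack=3)
Line 6: ['pharmacy', 'emerald'] (min_width=16, slack=2)
Line 7: ['fruit', 'sand'] (min_width=10, slack=8)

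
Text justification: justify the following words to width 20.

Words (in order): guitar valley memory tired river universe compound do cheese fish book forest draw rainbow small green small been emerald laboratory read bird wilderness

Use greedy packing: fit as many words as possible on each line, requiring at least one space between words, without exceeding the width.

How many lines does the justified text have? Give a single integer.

Line 1: ['guitar', 'valley', 'memory'] (min_width=20, slack=0)
Line 2: ['tired', 'river', 'universe'] (min_width=20, slack=0)
Line 3: ['compound', 'do', 'cheese'] (min_width=18, slack=2)
Line 4: ['fish', 'book', 'forest'] (min_width=16, slack=4)
Line 5: ['draw', 'rainbow', 'small'] (min_width=18, slack=2)
Line 6: ['green', 'small', 'been'] (min_width=16, slack=4)
Line 7: ['emerald', 'laboratory'] (min_width=18, slack=2)
Line 8: ['read', 'bird', 'wilderness'] (min_width=20, slack=0)
Total lines: 8

Answer: 8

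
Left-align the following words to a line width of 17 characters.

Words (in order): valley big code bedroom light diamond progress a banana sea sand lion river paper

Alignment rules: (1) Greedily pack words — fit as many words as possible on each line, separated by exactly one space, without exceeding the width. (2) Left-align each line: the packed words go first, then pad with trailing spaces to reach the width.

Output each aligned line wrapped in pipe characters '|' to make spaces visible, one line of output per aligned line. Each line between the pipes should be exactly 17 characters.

Line 1: ['valley', 'big', 'code'] (min_width=15, slack=2)
Line 2: ['bedroom', 'light'] (min_width=13, slack=4)
Line 3: ['diamond', 'progress'] (min_width=16, slack=1)
Line 4: ['a', 'banana', 'sea', 'sand'] (min_width=17, slack=0)
Line 5: ['lion', 'river', 'paper'] (min_width=16, slack=1)

Answer: |valley big code  |
|bedroom light    |
|diamond progress |
|a banana sea sand|
|lion river paper |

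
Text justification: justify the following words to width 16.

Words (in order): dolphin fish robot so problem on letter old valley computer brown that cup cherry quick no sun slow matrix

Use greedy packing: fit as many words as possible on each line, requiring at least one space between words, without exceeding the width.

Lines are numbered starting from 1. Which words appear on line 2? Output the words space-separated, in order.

Answer: robot so problem

Derivation:
Line 1: ['dolphin', 'fish'] (min_width=12, slack=4)
Line 2: ['robot', 'so', 'problem'] (min_width=16, slack=0)
Line 3: ['on', 'letter', 'old'] (min_width=13, slack=3)
Line 4: ['valley', 'computer'] (min_width=15, slack=1)
Line 5: ['brown', 'that', 'cup'] (min_width=14, slack=2)
Line 6: ['cherry', 'quick', 'no'] (min_width=15, slack=1)
Line 7: ['sun', 'slow', 'matrix'] (min_width=15, slack=1)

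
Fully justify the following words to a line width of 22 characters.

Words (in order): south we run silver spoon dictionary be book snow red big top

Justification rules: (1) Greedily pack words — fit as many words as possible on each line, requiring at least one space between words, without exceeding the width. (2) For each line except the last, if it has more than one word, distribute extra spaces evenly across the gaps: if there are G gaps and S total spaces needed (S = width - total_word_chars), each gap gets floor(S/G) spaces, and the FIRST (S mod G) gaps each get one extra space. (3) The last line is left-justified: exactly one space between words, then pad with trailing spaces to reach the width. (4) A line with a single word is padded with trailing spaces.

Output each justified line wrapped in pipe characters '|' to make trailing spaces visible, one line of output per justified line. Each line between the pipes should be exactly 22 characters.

Answer: |south  we  run  silver|
|spoon   dictionary  be|
|book snow red big top |

Derivation:
Line 1: ['south', 'we', 'run', 'silver'] (min_width=19, slack=3)
Line 2: ['spoon', 'dictionary', 'be'] (min_width=19, slack=3)
Line 3: ['book', 'snow', 'red', 'big', 'top'] (min_width=21, slack=1)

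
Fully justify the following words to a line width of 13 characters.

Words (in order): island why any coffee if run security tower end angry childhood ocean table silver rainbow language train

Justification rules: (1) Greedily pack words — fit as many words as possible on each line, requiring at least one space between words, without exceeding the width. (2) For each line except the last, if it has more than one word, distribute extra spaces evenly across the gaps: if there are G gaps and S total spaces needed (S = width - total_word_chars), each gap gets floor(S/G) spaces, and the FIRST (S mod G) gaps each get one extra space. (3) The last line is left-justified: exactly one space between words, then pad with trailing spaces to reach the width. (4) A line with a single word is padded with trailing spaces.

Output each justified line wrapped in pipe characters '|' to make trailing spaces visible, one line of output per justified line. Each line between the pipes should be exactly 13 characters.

Line 1: ['island', 'why'] (min_width=10, slack=3)
Line 2: ['any', 'coffee', 'if'] (min_width=13, slack=0)
Line 3: ['run', 'security'] (min_width=12, slack=1)
Line 4: ['tower', 'end'] (min_width=9, slack=4)
Line 5: ['angry'] (min_width=5, slack=8)
Line 6: ['childhood'] (min_width=9, slack=4)
Line 7: ['ocean', 'table'] (min_width=11, slack=2)
Line 8: ['silver'] (min_width=6, slack=7)
Line 9: ['rainbow'] (min_width=7, slack=6)
Line 10: ['language'] (min_width=8, slack=5)
Line 11: ['train'] (min_width=5, slack=8)

Answer: |island    why|
|any coffee if|
|run  security|
|tower     end|
|angry        |
|childhood    |
|ocean   table|
|silver       |
|rainbow      |
|language     |
|train        |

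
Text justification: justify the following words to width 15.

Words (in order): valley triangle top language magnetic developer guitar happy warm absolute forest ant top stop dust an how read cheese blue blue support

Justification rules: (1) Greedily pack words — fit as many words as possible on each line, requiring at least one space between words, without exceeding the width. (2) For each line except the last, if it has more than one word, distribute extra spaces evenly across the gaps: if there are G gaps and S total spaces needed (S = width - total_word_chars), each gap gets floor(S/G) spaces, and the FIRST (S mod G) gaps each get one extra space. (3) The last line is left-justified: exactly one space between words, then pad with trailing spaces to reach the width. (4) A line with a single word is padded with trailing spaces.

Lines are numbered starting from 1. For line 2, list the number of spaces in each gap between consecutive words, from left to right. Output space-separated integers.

Answer: 4

Derivation:
Line 1: ['valley', 'triangle'] (min_width=15, slack=0)
Line 2: ['top', 'language'] (min_width=12, slack=3)
Line 3: ['magnetic'] (min_width=8, slack=7)
Line 4: ['developer'] (min_width=9, slack=6)
Line 5: ['guitar', 'happy'] (min_width=12, slack=3)
Line 6: ['warm', 'absolute'] (min_width=13, slack=2)
Line 7: ['forest', 'ant', 'top'] (min_width=14, slack=1)
Line 8: ['stop', 'dust', 'an'] (min_width=12, slack=3)
Line 9: ['how', 'read', 'cheese'] (min_width=15, slack=0)
Line 10: ['blue', 'blue'] (min_width=9, slack=6)
Line 11: ['support'] (min_width=7, slack=8)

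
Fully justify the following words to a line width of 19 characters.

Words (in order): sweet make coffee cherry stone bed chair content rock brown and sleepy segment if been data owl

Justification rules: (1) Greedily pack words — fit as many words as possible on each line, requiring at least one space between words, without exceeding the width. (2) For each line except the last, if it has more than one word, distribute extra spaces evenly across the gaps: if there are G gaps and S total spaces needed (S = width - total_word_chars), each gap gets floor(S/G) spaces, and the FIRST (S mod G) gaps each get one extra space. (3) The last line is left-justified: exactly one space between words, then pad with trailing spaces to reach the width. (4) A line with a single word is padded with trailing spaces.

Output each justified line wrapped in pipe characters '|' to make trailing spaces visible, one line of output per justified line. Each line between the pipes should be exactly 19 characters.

Line 1: ['sweet', 'make', 'coffee'] (min_width=17, slack=2)
Line 2: ['cherry', 'stone', 'bed'] (min_width=16, slack=3)
Line 3: ['chair', 'content', 'rock'] (min_width=18, slack=1)
Line 4: ['brown', 'and', 'sleepy'] (min_width=16, slack=3)
Line 5: ['segment', 'if', 'been'] (min_width=15, slack=4)
Line 6: ['data', 'owl'] (min_width=8, slack=11)

Answer: |sweet  make  coffee|
|cherry   stone  bed|
|chair  content rock|
|brown   and  sleepy|
|segment   if   been|
|data owl           |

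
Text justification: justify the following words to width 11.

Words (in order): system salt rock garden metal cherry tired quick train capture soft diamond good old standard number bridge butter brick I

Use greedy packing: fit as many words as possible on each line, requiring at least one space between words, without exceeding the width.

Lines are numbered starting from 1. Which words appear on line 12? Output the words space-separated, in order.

Answer: number

Derivation:
Line 1: ['system', 'salt'] (min_width=11, slack=0)
Line 2: ['rock', 'garden'] (min_width=11, slack=0)
Line 3: ['metal'] (min_width=5, slack=6)
Line 4: ['cherry'] (min_width=6, slack=5)
Line 5: ['tired', 'quick'] (min_width=11, slack=0)
Line 6: ['train'] (min_width=5, slack=6)
Line 7: ['capture'] (min_width=7, slack=4)
Line 8: ['soft'] (min_width=4, slack=7)
Line 9: ['diamond'] (min_width=7, slack=4)
Line 10: ['good', 'old'] (min_width=8, slack=3)
Line 11: ['standard'] (min_width=8, slack=3)
Line 12: ['number'] (min_width=6, slack=5)
Line 13: ['bridge'] (min_width=6, slack=5)
Line 14: ['butter'] (min_width=6, slack=5)
Line 15: ['brick', 'I'] (min_width=7, slack=4)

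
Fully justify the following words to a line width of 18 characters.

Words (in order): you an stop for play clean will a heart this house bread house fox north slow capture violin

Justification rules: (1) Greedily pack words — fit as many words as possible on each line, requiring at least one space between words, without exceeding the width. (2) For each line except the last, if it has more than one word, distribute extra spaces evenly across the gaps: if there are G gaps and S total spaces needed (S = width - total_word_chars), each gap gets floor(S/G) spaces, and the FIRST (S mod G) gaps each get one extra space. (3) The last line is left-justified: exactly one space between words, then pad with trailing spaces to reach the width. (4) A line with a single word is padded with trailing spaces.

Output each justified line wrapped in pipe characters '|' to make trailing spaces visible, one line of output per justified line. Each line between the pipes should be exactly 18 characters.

Line 1: ['you', 'an', 'stop', 'for'] (min_width=15, slack=3)
Line 2: ['play', 'clean', 'will', 'a'] (min_width=17, slack=1)
Line 3: ['heart', 'this', 'house'] (min_width=16, slack=2)
Line 4: ['bread', 'house', 'fox'] (min_width=15, slack=3)
Line 5: ['north', 'slow', 'capture'] (min_width=18, slack=0)
Line 6: ['violin'] (min_width=6, slack=12)

Answer: |you  an  stop  for|
|play  clean will a|
|heart  this  house|
|bread   house  fox|
|north slow capture|
|violin            |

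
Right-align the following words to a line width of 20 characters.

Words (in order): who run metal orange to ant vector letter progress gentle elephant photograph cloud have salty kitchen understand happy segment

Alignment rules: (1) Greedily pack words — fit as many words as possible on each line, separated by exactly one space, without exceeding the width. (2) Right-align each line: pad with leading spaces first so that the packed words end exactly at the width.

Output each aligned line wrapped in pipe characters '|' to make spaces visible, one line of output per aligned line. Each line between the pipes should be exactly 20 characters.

Answer: |who run metal orange|
|to ant vector letter|
|     progress gentle|
| elephant photograph|
|    cloud have salty|
|  kitchen understand|
|       happy segment|

Derivation:
Line 1: ['who', 'run', 'metal', 'orange'] (min_width=20, slack=0)
Line 2: ['to', 'ant', 'vector', 'letter'] (min_width=20, slack=0)
Line 3: ['progress', 'gentle'] (min_width=15, slack=5)
Line 4: ['elephant', 'photograph'] (min_width=19, slack=1)
Line 5: ['cloud', 'have', 'salty'] (min_width=16, slack=4)
Line 6: ['kitchen', 'understand'] (min_width=18, slack=2)
Line 7: ['happy', 'segment'] (min_width=13, slack=7)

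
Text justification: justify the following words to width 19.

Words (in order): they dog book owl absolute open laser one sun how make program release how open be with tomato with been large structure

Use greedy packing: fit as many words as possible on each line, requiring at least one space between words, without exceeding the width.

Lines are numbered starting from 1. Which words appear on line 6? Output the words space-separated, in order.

Line 1: ['they', 'dog', 'book', 'owl'] (min_width=17, slack=2)
Line 2: ['absolute', 'open', 'laser'] (min_width=19, slack=0)
Line 3: ['one', 'sun', 'how', 'make'] (min_width=16, slack=3)
Line 4: ['program', 'release', 'how'] (min_width=19, slack=0)
Line 5: ['open', 'be', 'with', 'tomato'] (min_width=19, slack=0)
Line 6: ['with', 'been', 'large'] (min_width=15, slack=4)
Line 7: ['structure'] (min_width=9, slack=10)

Answer: with been large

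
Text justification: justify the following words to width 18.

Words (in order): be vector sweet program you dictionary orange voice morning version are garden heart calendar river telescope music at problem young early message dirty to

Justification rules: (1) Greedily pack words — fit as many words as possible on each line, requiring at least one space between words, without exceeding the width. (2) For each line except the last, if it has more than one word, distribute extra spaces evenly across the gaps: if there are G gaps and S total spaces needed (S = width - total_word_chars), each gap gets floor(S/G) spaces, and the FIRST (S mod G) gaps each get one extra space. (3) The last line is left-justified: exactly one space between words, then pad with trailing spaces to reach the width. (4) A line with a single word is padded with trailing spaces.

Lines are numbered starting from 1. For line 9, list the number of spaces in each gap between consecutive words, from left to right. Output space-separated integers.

Answer: 8

Derivation:
Line 1: ['be', 'vector', 'sweet'] (min_width=15, slack=3)
Line 2: ['program', 'you'] (min_width=11, slack=7)
Line 3: ['dictionary', 'orange'] (min_width=17, slack=1)
Line 4: ['voice', 'morning'] (min_width=13, slack=5)
Line 5: ['version', 'are', 'garden'] (min_width=18, slack=0)
Line 6: ['heart', 'calendar'] (min_width=14, slack=4)
Line 7: ['river', 'telescope'] (min_width=15, slack=3)
Line 8: ['music', 'at', 'problem'] (min_width=16, slack=2)
Line 9: ['young', 'early'] (min_width=11, slack=7)
Line 10: ['message', 'dirty', 'to'] (min_width=16, slack=2)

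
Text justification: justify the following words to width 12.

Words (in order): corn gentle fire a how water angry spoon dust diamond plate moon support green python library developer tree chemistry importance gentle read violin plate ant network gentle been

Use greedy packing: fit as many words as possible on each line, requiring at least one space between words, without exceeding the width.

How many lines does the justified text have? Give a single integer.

Answer: 17

Derivation:
Line 1: ['corn', 'gentle'] (min_width=11, slack=1)
Line 2: ['fire', 'a', 'how'] (min_width=10, slack=2)
Line 3: ['water', 'angry'] (min_width=11, slack=1)
Line 4: ['spoon', 'dust'] (min_width=10, slack=2)
Line 5: ['diamond'] (min_width=7, slack=5)
Line 6: ['plate', 'moon'] (min_width=10, slack=2)
Line 7: ['support'] (min_width=7, slack=5)
Line 8: ['green', 'python'] (min_width=12, slack=0)
Line 9: ['library'] (min_width=7, slack=5)
Line 10: ['developer'] (min_width=9, slack=3)
Line 11: ['tree'] (min_width=4, slack=8)
Line 12: ['chemistry'] (min_width=9, slack=3)
Line 13: ['importance'] (min_width=10, slack=2)
Line 14: ['gentle', 'read'] (min_width=11, slack=1)
Line 15: ['violin', 'plate'] (min_width=12, slack=0)
Line 16: ['ant', 'network'] (min_width=11, slack=1)
Line 17: ['gentle', 'been'] (min_width=11, slack=1)
Total lines: 17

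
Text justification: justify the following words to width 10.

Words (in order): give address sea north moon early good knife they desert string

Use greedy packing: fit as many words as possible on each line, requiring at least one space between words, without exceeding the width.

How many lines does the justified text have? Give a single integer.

Line 1: ['give'] (min_width=4, slack=6)
Line 2: ['address'] (min_width=7, slack=3)
Line 3: ['sea', 'north'] (min_width=9, slack=1)
Line 4: ['moon', 'early'] (min_width=10, slack=0)
Line 5: ['good', 'knife'] (min_width=10, slack=0)
Line 6: ['they'] (min_width=4, slack=6)
Line 7: ['desert'] (min_width=6, slack=4)
Line 8: ['string'] (min_width=6, slack=4)
Total lines: 8

Answer: 8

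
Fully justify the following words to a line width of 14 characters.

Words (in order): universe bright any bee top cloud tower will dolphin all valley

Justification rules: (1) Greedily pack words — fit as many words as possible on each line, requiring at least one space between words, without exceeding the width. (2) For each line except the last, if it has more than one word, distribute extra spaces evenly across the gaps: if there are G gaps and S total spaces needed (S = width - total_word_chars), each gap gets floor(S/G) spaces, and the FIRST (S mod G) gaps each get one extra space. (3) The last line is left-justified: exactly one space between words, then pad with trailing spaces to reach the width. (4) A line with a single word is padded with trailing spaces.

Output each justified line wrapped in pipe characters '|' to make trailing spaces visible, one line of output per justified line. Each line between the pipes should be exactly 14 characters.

Answer: |universe      |
|bright any bee|
|top      cloud|
|tower     will|
|dolphin    all|
|valley        |

Derivation:
Line 1: ['universe'] (min_width=8, slack=6)
Line 2: ['bright', 'any', 'bee'] (min_width=14, slack=0)
Line 3: ['top', 'cloud'] (min_width=9, slack=5)
Line 4: ['tower', 'will'] (min_width=10, slack=4)
Line 5: ['dolphin', 'all'] (min_width=11, slack=3)
Line 6: ['valley'] (min_width=6, slack=8)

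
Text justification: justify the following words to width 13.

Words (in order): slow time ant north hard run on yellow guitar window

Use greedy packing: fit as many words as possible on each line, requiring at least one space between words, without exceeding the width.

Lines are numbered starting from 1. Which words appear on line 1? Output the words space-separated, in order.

Line 1: ['slow', 'time', 'ant'] (min_width=13, slack=0)
Line 2: ['north', 'hard'] (min_width=10, slack=3)
Line 3: ['run', 'on', 'yellow'] (min_width=13, slack=0)
Line 4: ['guitar', 'window'] (min_width=13, slack=0)

Answer: slow time ant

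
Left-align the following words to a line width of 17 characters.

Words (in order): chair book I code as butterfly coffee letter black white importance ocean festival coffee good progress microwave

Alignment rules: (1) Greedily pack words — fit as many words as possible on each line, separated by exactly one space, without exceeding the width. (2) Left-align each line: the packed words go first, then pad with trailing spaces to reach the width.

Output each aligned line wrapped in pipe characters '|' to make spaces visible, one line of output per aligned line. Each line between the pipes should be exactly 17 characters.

Line 1: ['chair', 'book', 'I', 'code'] (min_width=17, slack=0)
Line 2: ['as', 'butterfly'] (min_width=12, slack=5)
Line 3: ['coffee', 'letter'] (min_width=13, slack=4)
Line 4: ['black', 'white'] (min_width=11, slack=6)
Line 5: ['importance', 'ocean'] (min_width=16, slack=1)
Line 6: ['festival', 'coffee'] (min_width=15, slack=2)
Line 7: ['good', 'progress'] (min_width=13, slack=4)
Line 8: ['microwave'] (min_width=9, slack=8)

Answer: |chair book I code|
|as butterfly     |
|coffee letter    |
|black white      |
|importance ocean |
|festival coffee  |
|good progress    |
|microwave        |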